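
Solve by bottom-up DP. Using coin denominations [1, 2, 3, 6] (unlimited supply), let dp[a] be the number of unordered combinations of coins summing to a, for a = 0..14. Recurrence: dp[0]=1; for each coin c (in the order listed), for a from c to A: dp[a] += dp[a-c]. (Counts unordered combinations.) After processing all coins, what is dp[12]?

27

after  coin     0     1     2     3     4     5     6     7     8     9    10    11    12    13    14
          1     1     1     1     1     1     1     1     1     1     1     1     1     1     1     1
          2     1     1     2     2     3     3     4     4     5     5     6     6     7     7     8
          3     1     1     2     3     4     5     7     8    10    12    14    16    19    21    24
          6     1     1     2     3     4     5     8     9    12    15    18    21    27    30    36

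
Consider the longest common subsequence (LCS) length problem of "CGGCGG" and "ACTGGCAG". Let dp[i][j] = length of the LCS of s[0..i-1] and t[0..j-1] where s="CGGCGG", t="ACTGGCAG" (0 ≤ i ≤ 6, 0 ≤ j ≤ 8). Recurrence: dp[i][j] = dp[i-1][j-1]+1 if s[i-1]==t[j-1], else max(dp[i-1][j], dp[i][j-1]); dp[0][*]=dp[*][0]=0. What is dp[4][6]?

4

   ''  A  C  T  G  G  C  A  G
''  0  0  0  0  0  0  0  0  0
 C  0  0  1  1  1  1  1  1  1
 G  0  0  1  1  2  2  2  2  2
 G  0  0  1  1  2  3  3  3  3
 C  0  0  1  1  2  3  4  4  4
 G  0  0  1  1  2  3  4  4  5
 G  0  0  1  1  2  3  4  4  5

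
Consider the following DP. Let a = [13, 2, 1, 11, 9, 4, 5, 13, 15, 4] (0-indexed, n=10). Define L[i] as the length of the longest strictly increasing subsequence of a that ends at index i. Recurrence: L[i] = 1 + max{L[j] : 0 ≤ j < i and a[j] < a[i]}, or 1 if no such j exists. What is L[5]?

   i    0    1    2    3    4    5    6    7    8    9
a[i]   13    2    1   11    9    4    5   13   15    4
L[i]    1    1    1    2    2    2    3    4    5    2

2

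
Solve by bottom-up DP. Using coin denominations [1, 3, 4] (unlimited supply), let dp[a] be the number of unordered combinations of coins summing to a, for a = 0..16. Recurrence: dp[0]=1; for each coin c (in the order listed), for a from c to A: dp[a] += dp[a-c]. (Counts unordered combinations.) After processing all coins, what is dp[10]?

8

after  coin     0     1     2     3     4     5     6     7     8     9    10    11    12    13    14    15    16
          1     1     1     1     1     1     1     1     1     1     1     1     1     1     1     1     1     1
          3     1     1     1     2     2     2     3     3     3     4     4     4     5     5     5     6     6
          4     1     1     1     2     3     3     4     5     6     7     8     9    11    12    13    15    17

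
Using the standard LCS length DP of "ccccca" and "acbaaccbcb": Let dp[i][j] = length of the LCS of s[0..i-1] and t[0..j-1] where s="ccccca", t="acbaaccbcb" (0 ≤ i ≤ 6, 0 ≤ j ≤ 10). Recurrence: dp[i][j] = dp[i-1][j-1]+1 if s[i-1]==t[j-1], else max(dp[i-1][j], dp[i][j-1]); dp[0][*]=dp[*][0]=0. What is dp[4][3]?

1

   ''  a  c  b  a  a  c  c  b  c  b
''  0  0  0  0  0  0  0  0  0  0  0
 c  0  0  1  1  1  1  1  1  1  1  1
 c  0  0  1  1  1  1  2  2  2  2  2
 c  0  0  1  1  1  1  2  3  3  3  3
 c  0  0  1  1  1  1  2  3  3  4  4
 c  0  0  1  1  1  1  2  3  3  4  4
 a  0  1  1  1  2  2  2  3  3  4  4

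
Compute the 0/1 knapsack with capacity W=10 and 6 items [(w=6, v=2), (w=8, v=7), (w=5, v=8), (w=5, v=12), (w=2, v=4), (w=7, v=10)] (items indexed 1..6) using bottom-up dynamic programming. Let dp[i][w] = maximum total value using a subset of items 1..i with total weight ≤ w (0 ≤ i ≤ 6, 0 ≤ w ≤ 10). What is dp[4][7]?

i\w   0   1   2   3   4   5   6   7   8   9  10
  0   0   0   0   0   0   0   0   0   0   0   0
  1   0   0   0   0   0   0   2   2   2   2   2
  2   0   0   0   0   0   0   2   2   7   7   7
  3   0   0   0   0   0   8   8   8   8   8   8
  4   0   0   0   0   0  12  12  12  12  12  20
  5   0   0   4   4   4  12  12  16  16  16  20
  6   0   0   4   4   4  12  12  16  16  16  20

12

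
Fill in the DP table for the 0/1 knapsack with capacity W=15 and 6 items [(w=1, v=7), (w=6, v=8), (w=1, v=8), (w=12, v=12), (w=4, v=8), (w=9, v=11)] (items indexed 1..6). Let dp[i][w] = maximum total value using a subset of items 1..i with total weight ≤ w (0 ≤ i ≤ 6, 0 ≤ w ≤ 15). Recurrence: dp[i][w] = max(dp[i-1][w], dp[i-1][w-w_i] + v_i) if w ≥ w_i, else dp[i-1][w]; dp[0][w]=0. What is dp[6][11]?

26

i\w   0   1   2   3   4   5   6   7   8   9  10  11  12  13  14  15
  0   0   0   0   0   0   0   0   0   0   0   0   0   0   0   0   0
  1   0   7   7   7   7   7   7   7   7   7   7   7   7   7   7   7
  2   0   7   7   7   7   7   8  15  15  15  15  15  15  15  15  15
  3   0   8  15  15  15  15  15  16  23  23  23  23  23  23  23  23
  4   0   8  15  15  15  15  15  16  23  23  23  23  23  23  27  27
  5   0   8  15  15  15  16  23  23  23  23  23  24  31  31  31  31
  6   0   8  15  15  15  16  23  23  23  23  23  26  31  31  31  34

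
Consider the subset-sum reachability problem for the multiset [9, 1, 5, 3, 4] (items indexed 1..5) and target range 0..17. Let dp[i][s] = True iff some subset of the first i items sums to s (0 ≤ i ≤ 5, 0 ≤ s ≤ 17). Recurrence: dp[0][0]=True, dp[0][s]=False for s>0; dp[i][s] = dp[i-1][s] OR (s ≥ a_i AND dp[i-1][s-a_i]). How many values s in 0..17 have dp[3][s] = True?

i\s   0   1   2   3   4   5   6   7   8   9  10  11  12  13  14  15  16  17
  0   T   F   F   F   F   F   F   F   F   F   F   F   F   F   F   F   F   F
  1   T   F   F   F   F   F   F   F   F   T   F   F   F   F   F   F   F   F
  2   T   T   F   F   F   F   F   F   F   T   T   F   F   F   F   F   F   F
  3   T   T   F   F   F   T   T   F   F   T   T   F   F   F   T   T   F   F
  4   T   T   F   T   T   T   T   F   T   T   T   F   T   T   T   T   F   T
  5   T   T   F   T   T   T   T   T   T   T   T   F   T   T   T   T   T   T

8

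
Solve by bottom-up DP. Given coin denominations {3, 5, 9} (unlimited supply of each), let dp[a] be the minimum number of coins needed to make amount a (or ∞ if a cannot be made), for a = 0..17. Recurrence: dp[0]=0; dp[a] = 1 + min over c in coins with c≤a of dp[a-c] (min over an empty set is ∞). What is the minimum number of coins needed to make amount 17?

 a  0  1  2  3  4  5  6  7  8  9 10 11 12 13 14 15 16 17
dp  0  -  -  1  -  1  2  -  2  1  2  3  2  3  2  3  4  3
(- denotes ∞ / unreachable)

3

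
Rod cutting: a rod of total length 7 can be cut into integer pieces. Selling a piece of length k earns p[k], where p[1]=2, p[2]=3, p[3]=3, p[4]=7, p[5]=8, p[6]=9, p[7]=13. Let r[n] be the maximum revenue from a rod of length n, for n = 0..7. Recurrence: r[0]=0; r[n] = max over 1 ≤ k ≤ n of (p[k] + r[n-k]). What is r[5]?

10

   n    0    1    2    3    4    5    6    7
r[n]    0    2    4    6    8   10   12   14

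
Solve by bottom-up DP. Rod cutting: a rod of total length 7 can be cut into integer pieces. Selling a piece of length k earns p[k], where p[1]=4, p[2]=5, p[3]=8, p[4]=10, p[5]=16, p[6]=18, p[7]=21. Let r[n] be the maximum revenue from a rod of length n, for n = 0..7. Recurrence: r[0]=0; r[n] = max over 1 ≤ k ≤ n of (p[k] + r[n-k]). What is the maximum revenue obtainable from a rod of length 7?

28

   n    0    1    2    3    4    5    6    7
r[n]    0    4    8   12   16   20   24   28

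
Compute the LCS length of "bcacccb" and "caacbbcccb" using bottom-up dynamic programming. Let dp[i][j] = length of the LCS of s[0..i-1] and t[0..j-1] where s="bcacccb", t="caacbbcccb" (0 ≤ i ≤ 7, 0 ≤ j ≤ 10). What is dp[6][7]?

   ''  c  a  a  c  b  b  c  c  c  b
''  0  0  0  0  0  0  0  0  0  0  0
 b  0  0  0  0  0  1  1  1  1  1  1
 c  0  1  1  1  1  1  1  2  2  2  2
 a  0  1  2  2  2  2  2  2  2  2  2
 c  0  1  2  2  3  3  3  3  3  3  3
 c  0  1  2  2  3  3  3  4  4  4  4
 c  0  1  2  2  3  3  3  4  5  5  5
 b  0  1  2  2  3  4  4  4  5  5  6

4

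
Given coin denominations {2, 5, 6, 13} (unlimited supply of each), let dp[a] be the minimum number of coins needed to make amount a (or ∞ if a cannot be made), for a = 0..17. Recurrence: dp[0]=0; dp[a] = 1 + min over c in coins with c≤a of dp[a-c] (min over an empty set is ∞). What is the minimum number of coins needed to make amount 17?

 a  0  1  2  3  4  5  6  7  8  9 10 11 12 13 14 15 16 17
dp  0  -  1  -  2  1  1  2  2  3  2  2  2  1  3  2  3  3
(- denotes ∞ / unreachable)

3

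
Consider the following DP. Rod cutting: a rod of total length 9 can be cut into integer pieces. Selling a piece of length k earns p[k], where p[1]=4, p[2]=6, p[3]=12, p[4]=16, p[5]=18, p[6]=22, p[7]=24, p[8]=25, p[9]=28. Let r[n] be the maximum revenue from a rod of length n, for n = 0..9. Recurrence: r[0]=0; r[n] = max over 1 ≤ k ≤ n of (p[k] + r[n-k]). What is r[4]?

   n    0    1    2    3    4    5    6    7    8    9
r[n]    0    4    8   12   16   20   24   28   32   36

16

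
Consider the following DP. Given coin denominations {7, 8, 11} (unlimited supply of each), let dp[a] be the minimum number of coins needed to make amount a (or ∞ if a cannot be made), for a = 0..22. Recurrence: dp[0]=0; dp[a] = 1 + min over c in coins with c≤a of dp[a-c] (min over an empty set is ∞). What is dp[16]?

 a  0  1  2  3  4  5  6  7  8  9 10 11 12 13 14 15 16 17 18 19 20 21 22
dp  0  -  -  -  -  -  -  1  1  -  -  1  -  -  2  2  2  -  2  2  -  3  2
(- denotes ∞ / unreachable)

2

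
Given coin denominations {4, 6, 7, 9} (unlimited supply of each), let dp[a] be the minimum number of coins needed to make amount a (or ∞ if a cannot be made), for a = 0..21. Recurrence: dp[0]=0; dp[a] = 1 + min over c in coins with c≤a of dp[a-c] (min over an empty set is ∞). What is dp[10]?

 a  0  1  2  3  4  5  6  7  8  9 10 11 12 13 14 15 16 17 18 19 20 21
dp  0  -  -  -  1  -  1  1  2  1  2  2  2  2  2  2  2  3  2  3  3  3
(- denotes ∞ / unreachable)

2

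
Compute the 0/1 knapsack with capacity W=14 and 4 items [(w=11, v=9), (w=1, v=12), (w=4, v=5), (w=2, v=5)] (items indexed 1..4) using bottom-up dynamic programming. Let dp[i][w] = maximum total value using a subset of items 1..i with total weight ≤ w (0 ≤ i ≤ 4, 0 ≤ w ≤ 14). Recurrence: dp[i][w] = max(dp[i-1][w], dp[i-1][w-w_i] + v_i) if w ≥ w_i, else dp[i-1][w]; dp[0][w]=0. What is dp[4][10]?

22

i\w   0   1   2   3   4   5   6   7   8   9  10  11  12  13  14
  0   0   0   0   0   0   0   0   0   0   0   0   0   0   0   0
  1   0   0   0   0   0   0   0   0   0   0   0   9   9   9   9
  2   0  12  12  12  12  12  12  12  12  12  12  12  21  21  21
  3   0  12  12  12  12  17  17  17  17  17  17  17  21  21  21
  4   0  12  12  17  17  17  17  22  22  22  22  22  22  22  26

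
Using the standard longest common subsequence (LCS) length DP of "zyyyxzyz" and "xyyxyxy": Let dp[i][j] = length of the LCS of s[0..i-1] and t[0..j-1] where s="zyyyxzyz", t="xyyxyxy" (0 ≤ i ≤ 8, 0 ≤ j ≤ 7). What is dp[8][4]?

   ''  x  y  y  x  y  x  y
''  0  0  0  0  0  0  0  0
 z  0  0  0  0  0  0  0  0
 y  0  0  1  1  1  1  1  1
 y  0  0  1  2  2  2  2  2
 y  0  0  1  2  2  3  3  3
 x  0  1  1  2  3  3  4  4
 z  0  1  1  2  3  3  4  4
 y  0  1  2  2  3  4  4  5
 z  0  1  2  2  3  4  4  5

3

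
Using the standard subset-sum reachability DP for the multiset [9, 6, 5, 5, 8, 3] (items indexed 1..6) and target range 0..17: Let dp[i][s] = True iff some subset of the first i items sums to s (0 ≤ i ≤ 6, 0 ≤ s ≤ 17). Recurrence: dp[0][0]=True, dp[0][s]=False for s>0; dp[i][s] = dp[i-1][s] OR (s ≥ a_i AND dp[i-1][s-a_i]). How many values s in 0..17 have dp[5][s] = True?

12

i\s   0   1   2   3   4   5   6   7   8   9  10  11  12  13  14  15  16  17
  0   T   F   F   F   F   F   F   F   F   F   F   F   F   F   F   F   F   F
  1   T   F   F   F   F   F   F   F   F   T   F   F   F   F   F   F   F   F
  2   T   F   F   F   F   F   T   F   F   T   F   F   F   F   F   T   F   F
  3   T   F   F   F   F   T   T   F   F   T   F   T   F   F   T   T   F   F
  4   T   F   F   F   F   T   T   F   F   T   T   T   F   F   T   T   T   F
  5   T   F   F   F   F   T   T   F   T   T   T   T   F   T   T   T   T   T
  6   T   F   F   T   F   T   T   F   T   T   T   T   T   T   T   T   T   T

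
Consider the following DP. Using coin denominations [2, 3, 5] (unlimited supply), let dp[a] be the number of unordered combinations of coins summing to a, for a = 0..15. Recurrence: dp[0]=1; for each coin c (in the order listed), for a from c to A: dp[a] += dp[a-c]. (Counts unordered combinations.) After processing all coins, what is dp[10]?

4

after  coin     0     1     2     3     4     5     6     7     8     9    10    11    12    13    14    15
          2     1     0     1     0     1     0     1     0     1     0     1     0     1     0     1     0
          3     1     0     1     1     1     1     2     1     2     2     2     2     3     2     3     3
          5     1     0     1     1     1     2     2     2     3     3     4     4     5     5     6     7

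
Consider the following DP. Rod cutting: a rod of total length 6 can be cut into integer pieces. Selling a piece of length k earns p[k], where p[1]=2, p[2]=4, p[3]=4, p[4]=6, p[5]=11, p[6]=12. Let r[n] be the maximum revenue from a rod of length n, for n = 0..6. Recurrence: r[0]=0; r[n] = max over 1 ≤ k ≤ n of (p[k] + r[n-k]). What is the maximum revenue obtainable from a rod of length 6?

13

   n    0    1    2    3    4    5    6
r[n]    0    2    4    6    8   11   13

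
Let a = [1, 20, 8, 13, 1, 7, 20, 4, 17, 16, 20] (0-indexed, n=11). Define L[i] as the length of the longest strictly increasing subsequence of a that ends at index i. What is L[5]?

2

   i    0    1    2    3    4    5    6    7    8    9   10
a[i]    1   20    8   13    1    7   20    4   17   16   20
L[i]    1    2    2    3    1    2    4    2    4    4    5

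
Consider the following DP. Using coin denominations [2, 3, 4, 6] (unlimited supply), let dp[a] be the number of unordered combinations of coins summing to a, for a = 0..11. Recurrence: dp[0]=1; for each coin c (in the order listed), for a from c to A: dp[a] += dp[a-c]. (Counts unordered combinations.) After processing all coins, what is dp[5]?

after  coin     0     1     2     3     4     5     6     7     8     9    10    11
          2     1     0     1     0     1     0     1     0     1     0     1     0
          3     1     0     1     1     1     1     2     1     2     2     2     2
          4     1     0     1     1     2     1     3     2     4     3     5     4
          6     1     0     1     1     2     1     4     2     5     4     7     5

1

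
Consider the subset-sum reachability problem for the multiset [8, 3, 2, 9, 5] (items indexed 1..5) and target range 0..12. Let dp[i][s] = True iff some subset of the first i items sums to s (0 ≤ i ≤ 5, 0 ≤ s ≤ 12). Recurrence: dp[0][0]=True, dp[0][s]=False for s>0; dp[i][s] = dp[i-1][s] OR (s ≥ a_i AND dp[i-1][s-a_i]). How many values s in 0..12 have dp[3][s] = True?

7

i\s   0   1   2   3   4   5   6   7   8   9  10  11  12
  0   T   F   F   F   F   F   F   F   F   F   F   F   F
  1   T   F   F   F   F   F   F   F   T   F   F   F   F
  2   T   F   F   T   F   F   F   F   T   F   F   T   F
  3   T   F   T   T   F   T   F   F   T   F   T   T   F
  4   T   F   T   T   F   T   F   F   T   T   T   T   T
  5   T   F   T   T   F   T   F   T   T   T   T   T   T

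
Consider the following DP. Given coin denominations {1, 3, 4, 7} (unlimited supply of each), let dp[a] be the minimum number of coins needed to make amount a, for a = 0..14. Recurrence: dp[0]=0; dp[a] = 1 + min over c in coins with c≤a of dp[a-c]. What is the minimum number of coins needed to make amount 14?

2

 a  0  1  2  3  4  5  6  7  8  9 10 11 12 13 14
dp  0  1  2  1  1  2  2  1  2  3  2  2  3  3  2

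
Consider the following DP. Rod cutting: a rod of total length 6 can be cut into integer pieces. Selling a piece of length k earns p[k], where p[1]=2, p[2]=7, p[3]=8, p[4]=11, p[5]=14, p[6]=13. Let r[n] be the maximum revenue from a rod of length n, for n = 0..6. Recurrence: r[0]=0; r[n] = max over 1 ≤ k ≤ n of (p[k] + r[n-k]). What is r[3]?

9

   n    0    1    2    3    4    5    6
r[n]    0    2    7    9   14   16   21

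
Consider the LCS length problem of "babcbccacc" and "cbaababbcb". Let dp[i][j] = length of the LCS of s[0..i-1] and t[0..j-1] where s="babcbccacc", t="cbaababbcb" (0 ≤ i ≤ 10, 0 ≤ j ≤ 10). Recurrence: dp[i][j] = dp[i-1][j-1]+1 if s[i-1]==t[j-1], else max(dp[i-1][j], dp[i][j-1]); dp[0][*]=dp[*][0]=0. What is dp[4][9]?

   ''  c  b  a  a  b  a  b  b  c  b
''  0  0  0  0  0  0  0  0  0  0  0
 b  0  0  1  1  1  1  1  1  1  1  1
 a  0  0  1  2  2  2  2  2  2  2  2
 b  0  0  1  2  2  3  3  3  3  3  3
 c  0  1  1  2  2  3  3  3  3  4  4
 b  0  1  2  2  2  3  3  4  4  4  5
 c  0  1  2  2  2  3  3  4  4  5  5
 c  0  1  2  2  2  3  3  4  4  5  5
 a  0  1  2  3  3  3  4  4  4  5  5
 c  0  1  2  3  3  3  4  4  4  5  5
 c  0  1  2  3  3  3  4  4  4  5  5

4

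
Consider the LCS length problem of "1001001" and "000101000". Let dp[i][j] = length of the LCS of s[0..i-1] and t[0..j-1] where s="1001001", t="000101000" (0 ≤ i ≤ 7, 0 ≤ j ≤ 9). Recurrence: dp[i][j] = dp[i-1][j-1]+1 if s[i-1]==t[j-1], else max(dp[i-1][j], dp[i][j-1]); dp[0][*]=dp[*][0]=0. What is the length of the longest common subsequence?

5

   ''  0  0  0  1  0  1  0  0  0
''  0  0  0  0  0  0  0  0  0  0
 1  0  0  0  0  1  1  1  1  1  1
 0  0  1  1  1  1  2  2  2  2  2
 0  0  1  2  2  2  2  2  3  3  3
 1  0  1  2  2  3  3  3  3  3  3
 0  0  1  2  3  3  4  4  4  4  4
 0  0  1  2  3  3  4  4  5  5  5
 1  0  1  2  3  4  4  5  5  5  5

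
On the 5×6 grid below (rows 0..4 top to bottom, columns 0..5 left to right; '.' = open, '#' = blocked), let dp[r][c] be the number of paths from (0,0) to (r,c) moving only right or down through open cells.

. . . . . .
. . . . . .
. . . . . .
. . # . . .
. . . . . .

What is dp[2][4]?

15

r\c   0   1   2   3   4   5
  0   1   1   1   1   1   1
  1   1   2   3   4   5   6
  2   1   3   6  10  15  21
  3   1   4   0  10  25  46
  4   1   5   5  15  40  86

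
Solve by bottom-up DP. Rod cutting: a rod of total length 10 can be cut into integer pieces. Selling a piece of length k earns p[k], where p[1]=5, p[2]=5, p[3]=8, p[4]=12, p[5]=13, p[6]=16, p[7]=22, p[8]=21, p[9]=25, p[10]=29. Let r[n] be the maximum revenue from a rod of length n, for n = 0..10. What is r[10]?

   n    0    1    2    3    4    5    6    7    8    9   10
r[n]    0    5   10   15   20   25   30   35   40   45   50

50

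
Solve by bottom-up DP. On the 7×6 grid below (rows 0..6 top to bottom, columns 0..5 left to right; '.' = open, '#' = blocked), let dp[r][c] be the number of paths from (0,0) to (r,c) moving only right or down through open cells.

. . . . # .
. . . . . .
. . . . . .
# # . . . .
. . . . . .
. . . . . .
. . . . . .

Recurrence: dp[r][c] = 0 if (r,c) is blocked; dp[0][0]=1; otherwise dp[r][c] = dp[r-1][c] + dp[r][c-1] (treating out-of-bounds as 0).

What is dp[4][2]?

r\c   0   1   2   3   4   5
  0   1   1   1   1   0   0
  1   1   2   3   4   4   4
  2   1   3   6  10  14  18
  3   0   0   6  16  30  48
  4   0   0   6  22  52 100
  5   0   0   6  28  80 180
  6   0   0   6  34 114 294

6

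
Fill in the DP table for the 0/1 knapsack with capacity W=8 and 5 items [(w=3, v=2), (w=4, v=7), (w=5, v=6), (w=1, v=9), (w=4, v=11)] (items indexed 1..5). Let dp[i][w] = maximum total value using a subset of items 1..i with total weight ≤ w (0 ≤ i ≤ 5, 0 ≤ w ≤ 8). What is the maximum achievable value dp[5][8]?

i\w   0   1   2   3   4   5   6   7   8
  0   0   0   0   0   0   0   0   0   0
  1   0   0   0   2   2   2   2   2   2
  2   0   0   0   2   7   7   7   9   9
  3   0   0   0   2   7   7   7   9   9
  4   0   9   9   9  11  16  16  16  18
  5   0   9   9   9  11  20  20  20  22

22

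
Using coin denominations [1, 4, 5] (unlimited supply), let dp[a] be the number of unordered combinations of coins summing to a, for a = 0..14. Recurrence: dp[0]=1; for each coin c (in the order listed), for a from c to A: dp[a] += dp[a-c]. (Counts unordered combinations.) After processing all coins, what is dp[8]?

after  coin     0     1     2     3     4     5     6     7     8     9    10    11    12    13    14
          1     1     1     1     1     1     1     1     1     1     1     1     1     1     1     1
          4     1     1     1     1     2     2     2     2     3     3     3     3     4     4     4
          5     1     1     1     1     2     3     3     3     4     5     6     6     7     8     9

4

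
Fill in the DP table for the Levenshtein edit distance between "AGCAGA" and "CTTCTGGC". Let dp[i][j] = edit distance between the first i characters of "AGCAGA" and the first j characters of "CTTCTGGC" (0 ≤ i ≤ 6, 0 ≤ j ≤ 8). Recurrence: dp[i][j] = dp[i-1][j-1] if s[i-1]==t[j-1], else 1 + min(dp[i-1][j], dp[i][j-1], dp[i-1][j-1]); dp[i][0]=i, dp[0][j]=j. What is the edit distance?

   ''  C  T  T  C  T  G  G  C
''  0  1  2  3  4  5  6  7  8
 A  1  1  2  3  4  5  6  7  8
 G  2  2  2  3  4  5  5  6  7
 C  3  2  3  3  3  4  5  6  6
 A  4  3  3  4  4  4  5  6  7
 G  5  4  4  4  5  5  4  5  6
 A  6  5  5  5  5  6  5  5  6

6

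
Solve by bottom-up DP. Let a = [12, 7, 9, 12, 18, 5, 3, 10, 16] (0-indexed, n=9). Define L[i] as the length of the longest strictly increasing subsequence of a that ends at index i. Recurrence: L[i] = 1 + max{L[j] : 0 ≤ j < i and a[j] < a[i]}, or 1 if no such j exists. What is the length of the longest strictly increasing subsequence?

4

   i    0    1    2    3    4    5    6    7    8
a[i]   12    7    9   12   18    5    3   10   16
L[i]    1    1    2    3    4    1    1    3    4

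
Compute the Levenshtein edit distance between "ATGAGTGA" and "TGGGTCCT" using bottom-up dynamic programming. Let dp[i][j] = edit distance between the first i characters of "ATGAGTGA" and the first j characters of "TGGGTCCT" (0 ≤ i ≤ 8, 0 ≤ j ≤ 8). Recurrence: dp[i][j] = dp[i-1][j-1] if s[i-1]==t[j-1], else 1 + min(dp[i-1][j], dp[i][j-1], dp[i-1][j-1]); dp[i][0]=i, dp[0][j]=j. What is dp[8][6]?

   ''  T  G  G  G  T  C  C  T
''  0  1  2  3  4  5  6  7  8
 A  1  1  2  3  4  5  6  7  8
 T  2  1  2  3  4  4  5  6  7
 G  3  2  1  2  3  4  5  6  7
 A  4  3  2  2  3  4  5  6  7
 G  5  4  3  2  2  3  4  5  6
 T  6  5  4  3  3  2  3  4  5
 G  7  6  5  4  3  3  3  4  5
 A  8  7  6  5  4  4  4  4  5

4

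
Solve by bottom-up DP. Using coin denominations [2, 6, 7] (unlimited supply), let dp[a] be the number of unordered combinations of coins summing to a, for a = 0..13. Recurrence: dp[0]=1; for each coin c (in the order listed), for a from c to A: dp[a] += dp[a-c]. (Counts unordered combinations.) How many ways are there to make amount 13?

after  coin     0     1     2     3     4     5     6     7     8     9    10    11    12    13
          2     1     0     1     0     1     0     1     0     1     0     1     0     1     0
          6     1     0     1     0     1     0     2     0     2     0     2     0     3     0
          7     1     0     1     0     1     0     2     1     2     1     2     1     3     2

2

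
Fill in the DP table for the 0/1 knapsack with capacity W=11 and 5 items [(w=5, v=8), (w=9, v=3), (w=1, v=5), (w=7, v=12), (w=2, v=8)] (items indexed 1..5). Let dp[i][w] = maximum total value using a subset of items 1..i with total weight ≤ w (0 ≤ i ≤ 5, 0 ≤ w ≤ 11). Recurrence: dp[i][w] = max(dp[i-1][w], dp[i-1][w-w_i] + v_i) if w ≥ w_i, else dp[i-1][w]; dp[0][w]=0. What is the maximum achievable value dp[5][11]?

25

i\w   0   1   2   3   4   5   6   7   8   9  10  11
  0   0   0   0   0   0   0   0   0   0   0   0   0
  1   0   0   0   0   0   8   8   8   8   8   8   8
  2   0   0   0   0   0   8   8   8   8   8   8   8
  3   0   5   5   5   5   8  13  13  13  13  13  13
  4   0   5   5   5   5   8  13  13  17  17  17  17
  5   0   5   8  13  13  13  13  16  21  21  25  25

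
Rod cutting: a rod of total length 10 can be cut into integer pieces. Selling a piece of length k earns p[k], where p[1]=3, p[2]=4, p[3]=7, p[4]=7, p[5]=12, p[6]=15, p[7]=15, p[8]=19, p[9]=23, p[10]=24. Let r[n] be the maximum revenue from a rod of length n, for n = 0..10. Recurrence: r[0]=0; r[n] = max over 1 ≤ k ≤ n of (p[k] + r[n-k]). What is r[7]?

   n    0    1    2    3    4    5    6    7    8    9   10
r[n]    0    3    6    9   12   15   18   21   24   27   30

21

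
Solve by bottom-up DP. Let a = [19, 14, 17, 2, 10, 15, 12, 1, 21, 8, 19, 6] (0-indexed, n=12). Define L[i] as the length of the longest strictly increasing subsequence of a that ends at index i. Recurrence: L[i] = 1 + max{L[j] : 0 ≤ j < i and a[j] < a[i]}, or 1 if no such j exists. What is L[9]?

   i    0    1    2    3    4    5    6    7    8    9   10   11
a[i]   19   14   17    2   10   15   12    1   21    8   19    6
L[i]    1    1    2    1    2    3    3    1    4    2    4    2

2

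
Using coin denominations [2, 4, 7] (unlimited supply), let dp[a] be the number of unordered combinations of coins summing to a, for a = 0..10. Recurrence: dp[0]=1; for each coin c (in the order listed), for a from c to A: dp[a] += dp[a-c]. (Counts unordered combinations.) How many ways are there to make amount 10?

3

after  coin     0     1     2     3     4     5     6     7     8     9    10
          2     1     0     1     0     1     0     1     0     1     0     1
          4     1     0     1     0     2     0     2     0     3     0     3
          7     1     0     1     0     2     0     2     1     3     1     3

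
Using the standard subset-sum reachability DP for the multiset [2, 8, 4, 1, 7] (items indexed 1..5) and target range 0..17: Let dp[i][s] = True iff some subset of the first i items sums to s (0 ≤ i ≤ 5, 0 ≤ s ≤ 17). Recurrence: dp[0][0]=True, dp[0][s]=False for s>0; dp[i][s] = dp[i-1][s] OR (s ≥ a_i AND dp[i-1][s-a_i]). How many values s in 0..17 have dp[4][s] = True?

16

i\s   0   1   2   3   4   5   6   7   8   9  10  11  12  13  14  15  16  17
  0   T   F   F   F   F   F   F   F   F   F   F   F   F   F   F   F   F   F
  1   T   F   T   F   F   F   F   F   F   F   F   F   F   F   F   F   F   F
  2   T   F   T   F   F   F   F   F   T   F   T   F   F   F   F   F   F   F
  3   T   F   T   F   T   F   T   F   T   F   T   F   T   F   T   F   F   F
  4   T   T   T   T   T   T   T   T   T   T   T   T   T   T   T   T   F   F
  5   T   T   T   T   T   T   T   T   T   T   T   T   T   T   T   T   T   T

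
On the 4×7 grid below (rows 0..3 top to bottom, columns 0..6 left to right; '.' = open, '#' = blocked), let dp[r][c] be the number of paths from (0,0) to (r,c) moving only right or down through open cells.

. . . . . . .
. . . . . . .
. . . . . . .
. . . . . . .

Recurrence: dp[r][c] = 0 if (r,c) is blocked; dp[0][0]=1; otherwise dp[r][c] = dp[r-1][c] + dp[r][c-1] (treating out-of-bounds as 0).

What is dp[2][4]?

r\c   0   1   2   3   4   5   6
  0   1   1   1   1   1   1   1
  1   1   2   3   4   5   6   7
  2   1   3   6  10  15  21  28
  3   1   4  10  20  35  56  84

15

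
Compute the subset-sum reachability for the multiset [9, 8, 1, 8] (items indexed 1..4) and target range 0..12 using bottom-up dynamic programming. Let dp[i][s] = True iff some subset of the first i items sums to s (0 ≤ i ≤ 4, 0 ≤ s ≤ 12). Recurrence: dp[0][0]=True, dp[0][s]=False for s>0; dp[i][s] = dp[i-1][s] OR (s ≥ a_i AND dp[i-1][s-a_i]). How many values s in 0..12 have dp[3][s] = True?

5

i\s   0   1   2   3   4   5   6   7   8   9  10  11  12
  0   T   F   F   F   F   F   F   F   F   F   F   F   F
  1   T   F   F   F   F   F   F   F   F   T   F   F   F
  2   T   F   F   F   F   F   F   F   T   T   F   F   F
  3   T   T   F   F   F   F   F   F   T   T   T   F   F
  4   T   T   F   F   F   F   F   F   T   T   T   F   F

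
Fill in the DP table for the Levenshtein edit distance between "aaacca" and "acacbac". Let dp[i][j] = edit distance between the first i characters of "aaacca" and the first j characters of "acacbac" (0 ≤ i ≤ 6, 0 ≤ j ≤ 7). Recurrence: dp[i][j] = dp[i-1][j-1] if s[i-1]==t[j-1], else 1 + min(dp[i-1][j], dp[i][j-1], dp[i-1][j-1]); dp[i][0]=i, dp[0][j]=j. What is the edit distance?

   ''  a  c  a  c  b  a  c
''  0  1  2  3  4  5  6  7
 a  1  0  1  2  3  4  5  6
 a  2  1  1  1  2  3  4  5
 a  3  2  2  1  2  3  3  4
 c  4  3  2  2  1  2  3  3
 c  5  4  3  3  2  2  3  3
 a  6  5  4  3  3  3  2  3

3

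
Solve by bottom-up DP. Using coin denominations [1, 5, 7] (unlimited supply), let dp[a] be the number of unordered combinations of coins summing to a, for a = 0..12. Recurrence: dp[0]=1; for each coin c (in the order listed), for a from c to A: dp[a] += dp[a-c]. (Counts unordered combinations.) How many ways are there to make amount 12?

5

after  coin     0     1     2     3     4     5     6     7     8     9    10    11    12
          1     1     1     1     1     1     1     1     1     1     1     1     1     1
          5     1     1     1     1     1     2     2     2     2     2     3     3     3
          7     1     1     1     1     1     2     2     3     3     3     4     4     5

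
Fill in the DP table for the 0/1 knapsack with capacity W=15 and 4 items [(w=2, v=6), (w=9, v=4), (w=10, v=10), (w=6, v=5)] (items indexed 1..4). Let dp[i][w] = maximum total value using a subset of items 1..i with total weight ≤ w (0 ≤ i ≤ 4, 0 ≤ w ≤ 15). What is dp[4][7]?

6

i\w   0   1   2   3   4   5   6   7   8   9  10  11  12  13  14  15
  0   0   0   0   0   0   0   0   0   0   0   0   0   0   0   0   0
  1   0   0   6   6   6   6   6   6   6   6   6   6   6   6   6   6
  2   0   0   6   6   6   6   6   6   6   6   6  10  10  10  10  10
  3   0   0   6   6   6   6   6   6   6   6  10  10  16  16  16  16
  4   0   0   6   6   6   6   6   6  11  11  11  11  16  16  16  16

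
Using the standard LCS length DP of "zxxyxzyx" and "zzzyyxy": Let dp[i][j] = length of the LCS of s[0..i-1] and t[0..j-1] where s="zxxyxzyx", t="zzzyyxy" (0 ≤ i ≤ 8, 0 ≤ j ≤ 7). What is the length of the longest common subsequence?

   ''  z  z  z  y  y  x  y
''  0  0  0  0  0  0  0  0
 z  0  1  1  1  1  1  1  1
 x  0  1  1  1  1  1  2  2
 x  0  1  1  1  1  1  2  2
 y  0  1  1  1  2  2  2  3
 x  0  1  1  1  2  2  3  3
 z  0  1  2  2  2  2  3  3
 y  0  1  2  2  3  3  3  4
 x  0  1  2  2  3  3  4  4

4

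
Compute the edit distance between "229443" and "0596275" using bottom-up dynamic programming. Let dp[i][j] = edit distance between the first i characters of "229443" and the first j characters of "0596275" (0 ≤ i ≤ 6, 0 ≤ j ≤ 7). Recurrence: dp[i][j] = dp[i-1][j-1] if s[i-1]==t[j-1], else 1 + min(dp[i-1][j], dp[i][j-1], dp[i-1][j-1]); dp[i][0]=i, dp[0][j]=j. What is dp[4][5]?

4

   ''  0  5  9  6  2  7  5
''  0  1  2  3  4  5  6  7
 2  1  1  2  3  4  4  5  6
 2  2  2  2  3  4  4  5  6
 9  3  3  3  2  3  4  5  6
 4  4  4  4  3  3  4  5  6
 4  5  5  5  4  4  4  5  6
 3  6  6  6  5  5  5  5  6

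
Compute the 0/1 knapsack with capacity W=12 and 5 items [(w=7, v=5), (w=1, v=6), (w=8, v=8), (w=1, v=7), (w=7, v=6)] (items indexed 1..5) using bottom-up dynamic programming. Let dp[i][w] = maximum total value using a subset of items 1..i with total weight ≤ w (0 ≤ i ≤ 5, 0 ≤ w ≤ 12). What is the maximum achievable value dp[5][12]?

21

i\w   0   1   2   3   4   5   6   7   8   9  10  11  12
  0   0   0   0   0   0   0   0   0   0   0   0   0   0
  1   0   0   0   0   0   0   0   5   5   5   5   5   5
  2   0   6   6   6   6   6   6   6  11  11  11  11  11
  3   0   6   6   6   6   6   6   6  11  14  14  14  14
  4   0   7  13  13  13  13  13  13  13  18  21  21  21
  5   0   7  13  13  13  13  13  13  13  19  21  21  21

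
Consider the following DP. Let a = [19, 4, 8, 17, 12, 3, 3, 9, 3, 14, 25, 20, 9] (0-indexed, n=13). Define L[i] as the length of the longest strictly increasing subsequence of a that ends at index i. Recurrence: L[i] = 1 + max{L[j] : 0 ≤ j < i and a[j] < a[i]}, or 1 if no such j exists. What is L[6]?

   i    0    1    2    3    4    5    6    7    8    9   10   11   12
a[i]   19    4    8   17   12    3    3    9    3   14   25   20    9
L[i]    1    1    2    3    3    1    1    3    1    4    5    5    3

1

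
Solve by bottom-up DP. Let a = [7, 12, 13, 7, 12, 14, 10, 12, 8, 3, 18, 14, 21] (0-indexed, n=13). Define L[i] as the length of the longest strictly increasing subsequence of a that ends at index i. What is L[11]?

   i    0    1    2    3    4    5    6    7    8    9   10   11   12
a[i]    7   12   13    7   12   14   10   12    8    3   18   14   21
L[i]    1    2    3    1    2    4    2    3    2    1    5    4    6

4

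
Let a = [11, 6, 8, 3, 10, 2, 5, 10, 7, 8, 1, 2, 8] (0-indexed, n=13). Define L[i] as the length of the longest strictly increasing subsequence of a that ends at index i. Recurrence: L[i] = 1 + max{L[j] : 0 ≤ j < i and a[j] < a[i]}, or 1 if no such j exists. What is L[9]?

4

   i    0    1    2    3    4    5    6    7    8    9   10   11   12
a[i]   11    6    8    3   10    2    5   10    7    8    1    2    8
L[i]    1    1    2    1    3    1    2    3    3    4    1    2    4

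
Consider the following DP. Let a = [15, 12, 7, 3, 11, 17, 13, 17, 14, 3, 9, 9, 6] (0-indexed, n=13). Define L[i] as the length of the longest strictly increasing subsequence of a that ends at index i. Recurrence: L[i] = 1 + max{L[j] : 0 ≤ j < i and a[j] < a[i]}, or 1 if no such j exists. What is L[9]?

   i    0    1    2    3    4    5    6    7    8    9   10   11   12
a[i]   15   12    7    3   11   17   13   17   14    3    9    9    6
L[i]    1    1    1    1    2    3    3    4    4    1    2    2    2

1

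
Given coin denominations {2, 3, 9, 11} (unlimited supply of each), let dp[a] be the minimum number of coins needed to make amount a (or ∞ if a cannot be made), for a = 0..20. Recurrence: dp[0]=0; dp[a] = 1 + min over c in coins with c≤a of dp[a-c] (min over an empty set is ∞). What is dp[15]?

3

 a  0  1  2  3  4  5  6  7  8  9 10 11 12 13 14 15 16 17 18 19 20
dp  0  -  1  1  2  2  2  3  3  1  4  1  2  2  2  3  3  3  2  4  2
(- denotes ∞ / unreachable)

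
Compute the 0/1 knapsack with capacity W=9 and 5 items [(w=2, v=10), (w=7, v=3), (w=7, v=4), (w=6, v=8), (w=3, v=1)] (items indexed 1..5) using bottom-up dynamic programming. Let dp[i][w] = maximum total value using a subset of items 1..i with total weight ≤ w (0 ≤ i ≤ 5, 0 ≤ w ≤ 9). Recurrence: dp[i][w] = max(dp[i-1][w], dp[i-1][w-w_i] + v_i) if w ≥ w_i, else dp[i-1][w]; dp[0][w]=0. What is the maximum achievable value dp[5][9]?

i\w   0   1   2   3   4   5   6   7   8   9
  0   0   0   0   0   0   0   0   0   0   0
  1   0   0  10  10  10  10  10  10  10  10
  2   0   0  10  10  10  10  10  10  10  13
  3   0   0  10  10  10  10  10  10  10  14
  4   0   0  10  10  10  10  10  10  18  18
  5   0   0  10  10  10  11  11  11  18  18

18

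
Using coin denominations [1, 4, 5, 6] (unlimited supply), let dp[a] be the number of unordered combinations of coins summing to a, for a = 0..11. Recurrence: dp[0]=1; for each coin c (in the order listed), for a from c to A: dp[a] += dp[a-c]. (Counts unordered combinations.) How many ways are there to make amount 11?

after  coin     0     1     2     3     4     5     6     7     8     9    10    11
          1     1     1     1     1     1     1     1     1     1     1     1     1
          4     1     1     1     1     2     2     2     2     3     3     3     3
          5     1     1     1     1     2     3     3     3     4     5     6     6
          6     1     1     1     1     2     3     4     4     5     6     8     9

9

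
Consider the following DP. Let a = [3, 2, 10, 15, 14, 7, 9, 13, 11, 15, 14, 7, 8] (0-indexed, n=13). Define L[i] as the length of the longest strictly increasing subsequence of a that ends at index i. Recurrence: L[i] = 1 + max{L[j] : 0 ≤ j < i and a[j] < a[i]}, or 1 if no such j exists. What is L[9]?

5

   i    0    1    2    3    4    5    6    7    8    9   10   11   12
a[i]    3    2   10   15   14    7    9   13   11   15   14    7    8
L[i]    1    1    2    3    3    2    3    4    4    5    5    2    3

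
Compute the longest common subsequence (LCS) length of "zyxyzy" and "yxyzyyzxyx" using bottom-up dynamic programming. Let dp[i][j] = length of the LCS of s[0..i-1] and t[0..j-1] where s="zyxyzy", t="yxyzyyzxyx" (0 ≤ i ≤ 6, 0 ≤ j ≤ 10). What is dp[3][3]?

2

   ''  y  x  y  z  y  y  z  x  y  x
''  0  0  0  0  0  0  0  0  0  0  0
 z  0  0  0  0  1  1  1  1  1  1  1
 y  0  1  1  1  1  2  2  2  2  2  2
 x  0  1  2  2  2  2  2  2  3  3  3
 y  0  1  2  3  3  3  3  3  3  4  4
 z  0  1  2  3  4  4  4  4  4  4  4
 y  0  1  2  3  4  5  5  5  5  5  5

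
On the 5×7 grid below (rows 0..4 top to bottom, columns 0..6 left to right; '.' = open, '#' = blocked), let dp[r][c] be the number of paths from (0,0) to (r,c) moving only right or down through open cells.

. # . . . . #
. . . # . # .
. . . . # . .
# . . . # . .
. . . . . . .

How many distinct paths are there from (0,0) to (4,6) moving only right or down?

15

r\c   0   1   2   3   4   5   6
  0   1   0   0   0   0   0   0
  1   1   1   1   0   0   0   0
  2   1   2   3   3   0   0   0
  3   0   2   5   8   0   0   0
  4   0   2   7  15  15  15  15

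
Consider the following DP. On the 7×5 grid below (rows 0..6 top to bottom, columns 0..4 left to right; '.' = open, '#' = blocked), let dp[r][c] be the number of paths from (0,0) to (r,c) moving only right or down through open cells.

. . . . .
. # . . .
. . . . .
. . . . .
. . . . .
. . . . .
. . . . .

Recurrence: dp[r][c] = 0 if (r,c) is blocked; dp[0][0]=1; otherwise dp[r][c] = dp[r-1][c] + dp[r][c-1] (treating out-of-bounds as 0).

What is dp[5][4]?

r\c   0   1   2   3   4
  0   1   1   1   1   1
  1   1   0   1   2   3
  2   1   1   2   4   7
  3   1   2   4   8  15
  4   1   3   7  15  30
  5   1   4  11  26  56
  6   1   5  16  42  98

56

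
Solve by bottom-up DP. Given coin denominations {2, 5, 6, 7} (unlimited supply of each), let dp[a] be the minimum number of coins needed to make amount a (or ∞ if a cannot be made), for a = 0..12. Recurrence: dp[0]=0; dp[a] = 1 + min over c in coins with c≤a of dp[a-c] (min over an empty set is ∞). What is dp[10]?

2

 a  0  1  2  3  4  5  6  7  8  9 10 11 12
dp  0  -  1  -  2  1  1  1  2  2  2  2  2
(- denotes ∞ / unreachable)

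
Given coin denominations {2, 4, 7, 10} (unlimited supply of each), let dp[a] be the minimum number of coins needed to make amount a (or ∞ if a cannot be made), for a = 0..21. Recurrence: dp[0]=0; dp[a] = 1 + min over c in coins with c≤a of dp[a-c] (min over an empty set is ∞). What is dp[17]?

2

 a  0  1  2  3  4  5  6  7  8  9 10 11 12 13 14 15 16 17 18 19 20 21
dp  0  -  1  -  1  -  2  1  2  2  1  2  2  3  2  3  3  2  3  3  2  3
(- denotes ∞ / unreachable)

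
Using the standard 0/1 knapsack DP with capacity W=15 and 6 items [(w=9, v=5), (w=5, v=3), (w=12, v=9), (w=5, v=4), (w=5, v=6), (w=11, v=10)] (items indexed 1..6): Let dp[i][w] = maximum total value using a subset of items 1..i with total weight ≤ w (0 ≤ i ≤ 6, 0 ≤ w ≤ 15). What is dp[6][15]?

i\w   0   1   2   3   4   5   6   7   8   9  10  11  12  13  14  15
  0   0   0   0   0   0   0   0   0   0   0   0   0   0   0   0   0
  1   0   0   0   0   0   0   0   0   0   5   5   5   5   5   5   5
  2   0   0   0   0   0   3   3   3   3   5   5   5   5   5   8   8
  3   0   0   0   0   0   3   3   3   3   5   5   5   9   9   9   9
  4   0   0   0   0   0   4   4   4   4   5   7   7   9   9   9   9
  5   0   0   0   0   0   6   6   6   6   6  10  10  10  10  11  13
  6   0   0   0   0   0   6   6   6   6   6  10  10  10  10  11  13

13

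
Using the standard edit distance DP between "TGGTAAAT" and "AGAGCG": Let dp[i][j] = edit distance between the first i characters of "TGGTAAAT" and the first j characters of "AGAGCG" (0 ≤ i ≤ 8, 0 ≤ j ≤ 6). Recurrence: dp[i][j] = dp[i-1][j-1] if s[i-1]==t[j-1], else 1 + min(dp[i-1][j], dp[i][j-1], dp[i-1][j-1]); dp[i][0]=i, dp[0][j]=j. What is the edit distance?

6

   ''  A  G  A  G  C  G
''  0  1  2  3  4  5  6
 T  1  1  2  3  4  5  6
 G  2  2  1  2  3  4  5
 G  3  3  2  2  2  3  4
 T  4  4  3  3  3  3  4
 A  5  4  4  3  4  4  4
 A  6  5  5  4  4  5  5
 A  7  6  6  5  5  5  6
 T  8  7  7  6  6  6  6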